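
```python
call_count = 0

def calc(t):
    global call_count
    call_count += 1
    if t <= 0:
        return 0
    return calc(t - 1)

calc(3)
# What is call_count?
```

Linear recursion stepping by 1: 4 calls from t=3 down to ≤0.

Answer: 4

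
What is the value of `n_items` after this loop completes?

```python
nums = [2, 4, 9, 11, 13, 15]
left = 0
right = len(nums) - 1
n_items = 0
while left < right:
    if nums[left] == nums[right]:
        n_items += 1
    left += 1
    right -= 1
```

Count matching pairs from ends
`n_items` takes the values: 0

Answer: 0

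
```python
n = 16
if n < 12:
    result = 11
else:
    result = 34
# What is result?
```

Trace:
`n = 16` → n = 16
`if n < 12: ...` → n < 12 is False, take else branch → result = 34
So result = 34

Answer: 34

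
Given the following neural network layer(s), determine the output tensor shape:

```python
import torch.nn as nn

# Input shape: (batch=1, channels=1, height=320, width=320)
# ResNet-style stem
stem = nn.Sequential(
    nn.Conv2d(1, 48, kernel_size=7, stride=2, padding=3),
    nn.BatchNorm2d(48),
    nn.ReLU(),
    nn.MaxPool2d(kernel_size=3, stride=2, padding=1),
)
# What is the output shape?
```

Input: (1, 1, 320, 320) -> after Conv2d 7x7 stride=2: (1, 48, 160, 160) -> Output: (1, 48, 80, 80)

Answer: (1, 48, 80, 80)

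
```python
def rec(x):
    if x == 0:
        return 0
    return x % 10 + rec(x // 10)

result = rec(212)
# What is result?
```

Sum of digits of 212: 2 + 1 + 2 = 5

Answer: 5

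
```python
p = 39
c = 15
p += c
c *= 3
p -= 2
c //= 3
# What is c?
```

Trace:
`p = 39` → p = 39
`c = 15` → c = 15
`p += c` → p = 54
`c *= 3` → c = 45
`p -= 2` → p = 52
`c //= 3` → c = 15
So c = 15

Answer: 15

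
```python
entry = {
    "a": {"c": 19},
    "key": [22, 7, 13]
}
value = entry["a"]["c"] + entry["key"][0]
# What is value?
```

Trace:
`entry = { ...` → entry = {'a': {'c': 19}, 'key': [22, 7, 13]}
`value = entry["a"]["c"] + entry["key"][0]` → value = 41
So value = 41

Answer: 41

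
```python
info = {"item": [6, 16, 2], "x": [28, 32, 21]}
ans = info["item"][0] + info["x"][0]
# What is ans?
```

Trace:
`info = {"item": [6, 16, 2], "x": [28, 32, 21]}` → info = {'item': [6, 16, 2], 'x': [28, 32, 21]}
`ans = info["item"][0] + info["x"][0]` → ans = 34
So ans = 34

Answer: 34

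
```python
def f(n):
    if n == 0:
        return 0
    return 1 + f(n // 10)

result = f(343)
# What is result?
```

Count of digits of 343: 3

Answer: 3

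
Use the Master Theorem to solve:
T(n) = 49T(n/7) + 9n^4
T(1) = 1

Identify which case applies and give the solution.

a=49, b=7, f(n)=9n^4. log_7(49) = 2. Since c=4 > 2 and the regularity condition holds (49(n/7)^4 = (49/7^4)n^4 with 49/7^4 < 1), Case 3 applies: T(n) = Θ(f(n)) = O(n^4).

Answer: O(n^4) - Case 3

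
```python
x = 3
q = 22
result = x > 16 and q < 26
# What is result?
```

Trace:
`x = 3` → x = 3
`q = 22` → q = 22
`result = x > 16 and q < 26` → result = False
So result = False

Answer: False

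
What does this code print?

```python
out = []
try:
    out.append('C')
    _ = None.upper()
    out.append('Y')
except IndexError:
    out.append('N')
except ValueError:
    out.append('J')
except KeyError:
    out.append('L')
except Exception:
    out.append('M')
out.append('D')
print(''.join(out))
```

Execution trace: 'C' (try body) → 'M' (except Exception) → 'D' (after the try/except). Output: CMD

Answer: CMD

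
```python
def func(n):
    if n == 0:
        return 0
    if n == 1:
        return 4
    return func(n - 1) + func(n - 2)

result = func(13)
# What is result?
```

Build up from base cases: func(0)=0, func(1)=4, func(2)=4, func(3)=8, func(4)=12, func(5)=20, func(6)=32, ..., func(13)=932

Answer: 932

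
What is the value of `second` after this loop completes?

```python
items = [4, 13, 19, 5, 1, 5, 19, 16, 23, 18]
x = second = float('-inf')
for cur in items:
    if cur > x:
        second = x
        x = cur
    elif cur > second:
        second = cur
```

Second largest (with repeats) in [4, 13, 19, 5, 1, 5, 19, 16, 23, 18]
`second` takes the values: -inf → 4 → 13 → 19

Answer: 19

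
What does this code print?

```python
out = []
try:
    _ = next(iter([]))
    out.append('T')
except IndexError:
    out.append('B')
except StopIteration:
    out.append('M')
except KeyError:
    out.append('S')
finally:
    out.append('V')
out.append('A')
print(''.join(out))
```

Execution trace: 'M' (except StopIteration) → 'V' (finally) → 'A' (after the try/except). Output: MVA

Answer: MVA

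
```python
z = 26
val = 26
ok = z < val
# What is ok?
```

Trace:
`z = 26` → z = 26
`val = 26` → val = 26
`ok = z < val` → ok = False
So ok = False

Answer: False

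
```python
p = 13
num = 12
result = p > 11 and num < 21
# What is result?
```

Trace:
`p = 13` → p = 13
`num = 12` → num = 12
`result = p > 11 and num < 21` → result = True
So result = True

Answer: True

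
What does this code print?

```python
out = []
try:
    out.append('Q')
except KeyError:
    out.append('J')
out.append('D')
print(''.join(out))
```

Execution trace: 'Q' (try body, no exception) → 'D' (after the try/except). Output: QD

Answer: QD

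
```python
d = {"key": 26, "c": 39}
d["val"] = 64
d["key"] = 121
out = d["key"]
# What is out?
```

Trace:
`d = {"key": 26, "c": 39}` → d = {'key': 26, 'c': 39}
`d["val"] = 64` → d = {'key': 26, 'c': 39, 'val': 64}
`d["key"] = 121` → d = {'key': 121, 'c': 39, 'val': 64}
`out = d["key"]` → out = 121
So out = 121

Answer: 121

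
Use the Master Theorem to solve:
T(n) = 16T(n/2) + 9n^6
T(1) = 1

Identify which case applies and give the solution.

a=16, b=2, f(n)=9n^6. log_2(16) = 4. Since c=6 > 4 and the regularity condition holds (16(n/2)^6 = (16/2^6)n^6 with 16/2^6 < 1), Case 3 applies: T(n) = Θ(f(n)) = O(n^6).

Answer: O(n^6) - Case 3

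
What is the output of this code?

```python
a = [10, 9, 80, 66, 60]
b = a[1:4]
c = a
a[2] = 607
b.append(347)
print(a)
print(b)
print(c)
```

Key concept: slice vs alias.
Step by step:
`a = [10, 9, 80, 66, 60]` → a = [10, 9, 80, 66, 60]
`b = a[1:4]` → b = [9, 80, 66]
`c = a` → c = [10, 9, 80, 66, 60] (same object as a)
`a[2] = 607` → a = [10, 9, 607, 66, 60] (same object as c); c = [10, 9, 607, 66, 60] (same object as a)
`b.append(347)` → b = [9, 80, 66, 347]
`print(a)` → prints [10, 9, 607, 66, 60]
`print(b)` → prints [9, 80, 66, 347]
`print(c)` → prints [10, 9, 607, 66, 60]

Answer:
[10, 9, 607, 66, 60]
[9, 80, 66, 347]
[10, 9, 607, 66, 60]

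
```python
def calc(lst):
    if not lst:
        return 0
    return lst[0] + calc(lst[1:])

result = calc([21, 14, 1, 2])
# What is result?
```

21 + 14 + 1 + 2 + 0 = 38

Answer: 38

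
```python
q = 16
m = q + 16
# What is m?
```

Trace:
`q = 16` → q = 16
`m = q + 16` → m = 32
So m = 32

Answer: 32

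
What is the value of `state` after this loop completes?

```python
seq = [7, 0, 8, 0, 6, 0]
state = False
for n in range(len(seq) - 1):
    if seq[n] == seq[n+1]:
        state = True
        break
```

Check consecutive duplicates in [7, 0, 8, 0, 6, 0]
`state` takes the values: False

Answer: False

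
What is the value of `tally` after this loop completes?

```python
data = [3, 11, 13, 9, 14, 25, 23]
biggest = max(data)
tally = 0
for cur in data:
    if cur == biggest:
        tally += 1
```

Count of max value 25 in [3, 11, 13, 9, 14, 25, 23]
`tally` takes the values: 0 → 1

Answer: 1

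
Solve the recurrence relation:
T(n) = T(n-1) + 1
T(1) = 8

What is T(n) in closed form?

Unrolling: T(n) = T(1) + 1·(n-1) = 8 + 1(n-1) = n + 7.

Answer: T(n) = n + 7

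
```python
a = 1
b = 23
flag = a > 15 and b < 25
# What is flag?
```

Trace:
`a = 1` → a = 1
`b = 23` → b = 23
`flag = a > 15 and b < 25` → flag = False
So flag = False

Answer: False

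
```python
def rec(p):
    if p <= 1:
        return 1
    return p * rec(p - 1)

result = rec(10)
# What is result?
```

rec(10) = 10 * 9 * 8 * 7 * 6 * 5 * 4 * 3 * 2 * 1 = 3628800

Answer: 3628800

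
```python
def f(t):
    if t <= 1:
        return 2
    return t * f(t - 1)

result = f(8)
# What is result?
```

f(8) = 8 * 7 * 6 * 5 * 4 * 3 * 2 * 2 = 80640

Answer: 80640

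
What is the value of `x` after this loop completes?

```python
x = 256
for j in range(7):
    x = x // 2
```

Halve 7 times: 256 // 2^7 = 2
`x` takes the values: 256 → 128 → 64 → 32 → 16 → 8 → 4 → 2

Answer: 2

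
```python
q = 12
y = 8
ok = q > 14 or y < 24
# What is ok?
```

Trace:
`q = 12` → q = 12
`y = 8` → y = 8
`ok = q > 14 or y < 24` → ok = True
So ok = True

Answer: True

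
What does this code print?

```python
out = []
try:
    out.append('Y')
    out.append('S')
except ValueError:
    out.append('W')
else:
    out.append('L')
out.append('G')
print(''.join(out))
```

Execution trace: 'Y' (try body) → 'S' (try body, no exception) → 'L' (else) → 'G' (after the try/except). Output: YSLG

Answer: YSLG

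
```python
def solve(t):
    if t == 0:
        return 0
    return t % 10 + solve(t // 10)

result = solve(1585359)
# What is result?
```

Sum of digits of 1585359: 9 + 5 + 3 + 5 + 8 + 5 + 1 = 36

Answer: 36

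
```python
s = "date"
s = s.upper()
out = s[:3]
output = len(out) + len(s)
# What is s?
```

Trace:
`s = "date"` → s = 'date'
`s = s.upper()` → s = 'DATE'
`out = s[:3]` → out = 'DAT'
`output = len(out) + len(s)` → output = 7
So s = 'DATE'

Answer: 'DATE'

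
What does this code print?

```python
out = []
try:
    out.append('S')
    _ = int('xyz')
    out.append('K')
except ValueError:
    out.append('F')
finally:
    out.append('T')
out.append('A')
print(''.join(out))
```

Execution trace: 'S' (try body) → 'F' (except ValueError) → 'T' (finally) → 'A' (after the try/except). Output: SFTA

Answer: SFTA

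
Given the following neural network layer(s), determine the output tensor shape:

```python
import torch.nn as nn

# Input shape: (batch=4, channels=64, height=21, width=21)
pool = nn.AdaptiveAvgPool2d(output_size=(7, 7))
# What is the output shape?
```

Input: (4, 64, 21, 21) -> Output: (4, 64, 7, 7)

Answer: (4, 64, 7, 7)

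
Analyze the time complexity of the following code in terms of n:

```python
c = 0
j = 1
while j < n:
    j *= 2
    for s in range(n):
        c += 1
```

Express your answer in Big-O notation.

Each loop level contributes: log n × n. Multiplying the contributions gives O(n log n).

Answer: O(n log n)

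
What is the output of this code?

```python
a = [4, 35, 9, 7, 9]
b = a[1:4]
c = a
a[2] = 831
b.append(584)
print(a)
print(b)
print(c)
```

Key concept: slice vs alias.
Step by step:
`a = [4, 35, 9, 7, 9]` → a = [4, 35, 9, 7, 9]
`b = a[1:4]` → b = [35, 9, 7]
`c = a` → c = [4, 35, 9, 7, 9] (same object as a)
`a[2] = 831` → a = [4, 35, 831, 7, 9] (same object as c); c = [4, 35, 831, 7, 9] (same object as a)
`b.append(584)` → b = [35, 9, 7, 584]
`print(a)` → prints [4, 35, 831, 7, 9]
`print(b)` → prints [35, 9, 7, 584]
`print(c)` → prints [4, 35, 831, 7, 9]

Answer:
[4, 35, 831, 7, 9]
[35, 9, 7, 584]
[4, 35, 831, 7, 9]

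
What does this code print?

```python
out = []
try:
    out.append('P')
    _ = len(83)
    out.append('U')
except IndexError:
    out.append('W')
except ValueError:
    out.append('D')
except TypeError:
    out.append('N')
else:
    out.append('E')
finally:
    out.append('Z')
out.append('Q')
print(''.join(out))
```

Execution trace: 'P' (try body) → 'N' (except TypeError) → 'Z' (finally) → 'Q' (after the try/except). Output: PNZQ

Answer: PNZQ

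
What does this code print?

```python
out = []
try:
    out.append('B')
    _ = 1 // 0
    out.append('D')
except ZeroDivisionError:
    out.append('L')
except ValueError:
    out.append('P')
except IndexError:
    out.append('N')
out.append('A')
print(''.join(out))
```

Execution trace: 'B' (try body) → 'L' (except ZeroDivisionError) → 'A' (after the try/except). Output: BLA

Answer: BLA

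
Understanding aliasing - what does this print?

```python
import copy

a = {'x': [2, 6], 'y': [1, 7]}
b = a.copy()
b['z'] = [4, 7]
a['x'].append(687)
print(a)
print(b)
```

Key concept: shallow copy of dict with mutable values.
Step by step:
`a = {'x': [2, 6], 'y': [1, 7]}` → a = {'x': [2, 6], 'y': [1, 7]}
`b = a.copy()` → b = {'x': [2, 6], 'y': [1, 7]}
`b['z'] = [4, 7]` → b = {'x': [2, 6], 'y': [1, 7], 'z': [4, 7]}
`a['x'].append(687)` → a = {'x': [2, 6, 687], 'y': [1, 7]}; b = {'x': [2, 6, 687], 'y': [1, 7], 'z': [4, 7]}
`print(a)` → prints {'x': [2, 6, 687], 'y': [1, 7]}
`print(b)` → prints {'x': [2, 6, 687], 'y': [1, 7], 'z': [4, 7]}

Answer:
{'x': [2, 6, 687], 'y': [1, 7]}
{'x': [2, 6, 687], 'y': [1, 7], 'z': [4, 7]}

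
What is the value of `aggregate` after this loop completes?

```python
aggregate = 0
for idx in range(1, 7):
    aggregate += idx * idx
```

Sum of squares 1² to 6² = 91
`aggregate` takes the values: 0 → 1 → 5 → 14 → 30 → 55 → 91

Answer: 91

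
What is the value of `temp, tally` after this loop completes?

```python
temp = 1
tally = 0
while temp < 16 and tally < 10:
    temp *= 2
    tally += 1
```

Double until >= 16 or 10 iterations
`temp, tally` takes the values: (1, 0) → (2, 0) → (2, 1) → (4, 1) → (4, 2) → (8, 2) → (8, 3) → (16, 3) → (16, 4)

Answer: 16, 4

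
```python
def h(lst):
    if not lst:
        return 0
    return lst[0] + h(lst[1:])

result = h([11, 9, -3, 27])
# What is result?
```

11 + 9 + (-3) + 27 + 0 = 44

Answer: 44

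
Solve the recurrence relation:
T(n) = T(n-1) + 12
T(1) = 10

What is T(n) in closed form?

Unrolling: T(n) = T(1) + 12·(n-1) = 10 + 12(n-1) = 12n - 2.

Answer: T(n) = 12n - 2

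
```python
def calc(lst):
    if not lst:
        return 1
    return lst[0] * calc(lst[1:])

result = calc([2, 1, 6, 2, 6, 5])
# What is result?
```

Product over [2, 1, 6, 2, 6, 5] = 2 * 1 * 6 * 2 * 6 * 5 = 720

Answer: 720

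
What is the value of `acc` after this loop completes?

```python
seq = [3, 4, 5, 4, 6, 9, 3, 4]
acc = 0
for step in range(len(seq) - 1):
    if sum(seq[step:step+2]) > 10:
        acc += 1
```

Count windows with sum > 10
`acc` takes the values: 0 → 1 → 2

Answer: 2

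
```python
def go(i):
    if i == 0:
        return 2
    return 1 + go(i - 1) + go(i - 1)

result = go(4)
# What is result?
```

go(i) = 1 + 2·go(i-1), go(0)=2. Closed form: (2+1)·2^4 - 1 = 47.

Answer: 47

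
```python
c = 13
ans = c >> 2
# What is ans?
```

Trace:
`c = 13` → c = 13
`ans = c >> 2` → ans = 3
So ans = 3

Answer: 3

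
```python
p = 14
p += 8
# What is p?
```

Trace:
`p = 14` → p = 14
`p += 8` → p = 22
So p = 22

Answer: 22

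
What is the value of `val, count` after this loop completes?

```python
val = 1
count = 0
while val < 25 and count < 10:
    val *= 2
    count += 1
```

Double until >= 25 or 10 iterations
`val, count` takes the values: (1, 0) → (2, 0) → (2, 1) → (4, 1) → (4, 2) → (8, 2) → (8, 3) → (16, 3) → (16, 4) → (32, 4) → (32, 5)

Answer: 32, 5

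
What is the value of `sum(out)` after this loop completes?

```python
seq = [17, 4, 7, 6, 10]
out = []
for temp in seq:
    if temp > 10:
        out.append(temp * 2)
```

Sum of doubled values > 10
`out` takes the values: [] → [34]
So `sum(out)` = 34

Answer: 34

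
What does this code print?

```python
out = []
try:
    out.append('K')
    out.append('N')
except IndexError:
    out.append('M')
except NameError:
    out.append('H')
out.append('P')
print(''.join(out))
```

Execution trace: 'K' (try body) → 'N' (try body, no exception) → 'P' (after the try/except). Output: KNP

Answer: KNP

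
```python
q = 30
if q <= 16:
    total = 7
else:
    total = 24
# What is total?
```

Trace:
`q = 30` → q = 30
`if q <= 16: ...` → q <= 16 is False, take else branch → total = 24
So total = 24

Answer: 24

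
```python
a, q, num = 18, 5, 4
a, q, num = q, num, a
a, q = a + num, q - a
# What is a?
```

Trace:
`a, q, num = 18, 5, 4` → a = 18; q = 5; num = 4
`a, q, num = q, num, a` → a = 5; q = 4; num = 18
`a, q = a + num, q - a` → a = 23; q = -1
So a = 23

Answer: 23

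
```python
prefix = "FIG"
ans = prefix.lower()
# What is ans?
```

Trace:
`prefix = "FIG"` → prefix = 'FIG'
`ans = prefix.lower()` → ans = 'fig'
So ans = 'fig'

Answer: 'fig'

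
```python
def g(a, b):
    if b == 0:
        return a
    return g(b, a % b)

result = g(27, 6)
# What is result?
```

g(27, 6) -> g(6, 3) -> g(3, 0) -> 3

Answer: 3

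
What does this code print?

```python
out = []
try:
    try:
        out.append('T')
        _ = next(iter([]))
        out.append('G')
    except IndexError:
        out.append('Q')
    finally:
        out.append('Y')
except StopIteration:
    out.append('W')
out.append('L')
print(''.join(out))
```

Execution trace: 'T' (try body) → 'Y' (finally) → 'W' (outer except StopIteration) → 'L' (after the try/except). Output: TYWL

Answer: TYWL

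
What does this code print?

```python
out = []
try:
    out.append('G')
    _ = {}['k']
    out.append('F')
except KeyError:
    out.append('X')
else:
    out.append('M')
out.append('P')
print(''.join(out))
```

Execution trace: 'G' (try body) → 'X' (except KeyError) → 'P' (after the try/except). Output: GXP

Answer: GXP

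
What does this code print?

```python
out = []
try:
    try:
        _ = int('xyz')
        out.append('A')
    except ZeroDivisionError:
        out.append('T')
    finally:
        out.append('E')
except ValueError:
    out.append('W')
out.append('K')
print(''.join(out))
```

Execution trace: 'E' (inner finally) → 'W' (outer except ValueError) → 'K' (after the try/except). Output: EWK

Answer: EWK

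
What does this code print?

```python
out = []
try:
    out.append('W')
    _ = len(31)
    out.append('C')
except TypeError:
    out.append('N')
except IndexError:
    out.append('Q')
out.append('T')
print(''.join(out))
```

Execution trace: 'W' (try body) → 'N' (except TypeError) → 'T' (after the try/except). Output: WNT

Answer: WNT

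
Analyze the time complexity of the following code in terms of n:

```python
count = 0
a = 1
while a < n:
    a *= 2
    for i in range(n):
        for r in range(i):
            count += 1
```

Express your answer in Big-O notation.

Each loop level contributes: log n × n × n. Multiplying the contributions gives O(n^2 log n).

Answer: O(n^2 log n)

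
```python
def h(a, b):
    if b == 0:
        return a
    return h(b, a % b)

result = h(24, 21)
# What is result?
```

h(24, 21) -> h(21, 3) -> h(3, 0) -> 3

Answer: 3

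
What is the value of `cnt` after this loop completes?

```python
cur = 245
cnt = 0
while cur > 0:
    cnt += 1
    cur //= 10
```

Count digits by repeated division by 10
`cnt` takes the values: 0 → 1 → 2 → 3

Answer: 3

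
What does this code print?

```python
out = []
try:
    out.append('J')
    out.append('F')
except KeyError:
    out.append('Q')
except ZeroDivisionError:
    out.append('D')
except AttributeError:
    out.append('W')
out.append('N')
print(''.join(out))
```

Execution trace: 'J' (try body) → 'F' (try body, no exception) → 'N' (after the try/except). Output: JFN

Answer: JFN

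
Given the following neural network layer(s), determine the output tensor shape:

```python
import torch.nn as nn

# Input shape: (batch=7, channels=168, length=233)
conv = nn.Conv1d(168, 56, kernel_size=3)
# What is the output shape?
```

Input: (7, 168, 233) -> Output: (7, 56, 231)

Answer: (7, 56, 231)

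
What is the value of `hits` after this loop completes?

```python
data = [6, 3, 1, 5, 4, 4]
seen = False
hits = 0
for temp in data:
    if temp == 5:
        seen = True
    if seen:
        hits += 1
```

Count elements after first 5 in [6, 3, 1, 5, 4, 4]
`hits` takes the values: 0 → 1 → 2 → 3

Answer: 3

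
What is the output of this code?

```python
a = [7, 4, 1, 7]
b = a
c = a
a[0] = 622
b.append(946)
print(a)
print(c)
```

Key concept: multiple aliases.
Step by step:
`a = [7, 4, 1, 7]` → a = [7, 4, 1, 7]
`b = a` → b = [7, 4, 1, 7] (same object as a)
`c = a` → c = [7, 4, 1, 7] (same object as a, b)
`a[0] = 622` → a = [622, 4, 1, 7] (same object as b, c); b = [622, 4, 1, 7] (same object as a, c); c = [622, 4, 1, 7] (same object as a, b)
`b.append(946)` → a = [622, 4, 1, 7, 946] (same object as b, c); b = [622, 4, 1, 7, 946] (same object as a, c); c = [622, 4, 1, 7, 946] (same object as a, b)
`print(a)` → prints [622, 4, 1, 7, 946]
`print(c)` → prints [622, 4, 1, 7, 946]

Answer:
[622, 4, 1, 7, 946]
[622, 4, 1, 7, 946]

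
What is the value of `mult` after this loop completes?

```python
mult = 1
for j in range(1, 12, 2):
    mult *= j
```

Product of 1, 3, 5, ... up to 11
`mult` takes the values: 1 → 3 → 15 → 105 → 945 → 10395

Answer: 10395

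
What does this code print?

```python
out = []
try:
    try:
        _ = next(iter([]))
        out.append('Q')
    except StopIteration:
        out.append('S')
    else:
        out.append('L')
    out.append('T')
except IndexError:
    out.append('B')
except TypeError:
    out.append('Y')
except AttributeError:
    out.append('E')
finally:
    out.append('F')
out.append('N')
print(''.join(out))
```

Execution trace: 'S' (inner except StopIteration) → 'T' (try body, no exception) → 'F' (finally) → 'N' (after the try/except). Output: STFN

Answer: STFN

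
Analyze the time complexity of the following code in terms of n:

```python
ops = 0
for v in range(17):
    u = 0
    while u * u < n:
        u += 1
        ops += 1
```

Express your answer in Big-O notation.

Each loop level contributes: 1 × √n. Multiplying the contributions gives O(√n).

Answer: O(√n)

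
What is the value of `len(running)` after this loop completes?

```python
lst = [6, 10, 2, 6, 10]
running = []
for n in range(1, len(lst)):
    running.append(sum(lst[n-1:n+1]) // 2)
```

Number of 2-element averages
`running` takes the values: [] → [8] → [8, 6] → [8, 6, 4] → [8, 6, 4, 8]
So `len(running)` = 4

Answer: 4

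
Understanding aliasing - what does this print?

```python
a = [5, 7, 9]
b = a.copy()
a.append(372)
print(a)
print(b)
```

Key concept: list.copy() creates independent copy.
Step by step:
`a = [5, 7, 9]` → a = [5, 7, 9]
`b = a.copy()` → b = [5, 7, 9]
`a.append(372)` → a = [5, 7, 9, 372]
`print(a)` → prints [5, 7, 9, 372]
`print(b)` → prints [5, 7, 9]

Answer:
[5, 7, 9, 372]
[5, 7, 9]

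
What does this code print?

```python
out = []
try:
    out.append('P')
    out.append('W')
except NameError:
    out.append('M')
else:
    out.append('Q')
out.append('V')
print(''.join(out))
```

Execution trace: 'P' (try body) → 'W' (try body, no exception) → 'Q' (else) → 'V' (after the try/except). Output: PWQV

Answer: PWQV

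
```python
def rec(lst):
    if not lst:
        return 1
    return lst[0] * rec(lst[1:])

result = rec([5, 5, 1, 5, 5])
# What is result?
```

Product over [5, 5, 1, 5, 5] = 5 * 5 * 1 * 5 * 5 = 625

Answer: 625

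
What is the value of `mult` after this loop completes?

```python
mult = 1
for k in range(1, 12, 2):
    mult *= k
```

Product of 1, 3, 5, ... up to 11
`mult` takes the values: 1 → 3 → 15 → 105 → 945 → 10395

Answer: 10395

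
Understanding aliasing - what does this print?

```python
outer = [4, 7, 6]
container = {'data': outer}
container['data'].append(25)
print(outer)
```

Key concept: dict holds reference to list.
Step by step:
`outer = [4, 7, 6]` → outer = [4, 7, 6]
`container = {'data': outer}` → container = {'data': [4, 7, 6]}
`container['data'].append(25)` → outer = [4, 7, 6, 25]; container = {'data': [4, 7, 6, 25]}
`print(outer)` → prints [4, 7, 6, 25]

Answer: [4, 7, 6, 25]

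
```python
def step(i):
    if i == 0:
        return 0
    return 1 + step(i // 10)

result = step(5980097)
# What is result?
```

Count of digits of 5980097: 7

Answer: 7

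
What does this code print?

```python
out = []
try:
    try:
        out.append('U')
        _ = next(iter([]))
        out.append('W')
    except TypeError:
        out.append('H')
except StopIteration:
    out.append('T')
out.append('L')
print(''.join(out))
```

Execution trace: 'U' (inner try body) → 'T' (outer except StopIteration) → 'L' (after the try/except). Output: UTL

Answer: UTL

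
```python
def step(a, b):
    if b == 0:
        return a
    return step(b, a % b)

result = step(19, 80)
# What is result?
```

step(19, 80) -> step(80, 19) -> step(19, 4) -> step(4, 3) -> step(3, 1) -> step(1, 0) -> 1

Answer: 1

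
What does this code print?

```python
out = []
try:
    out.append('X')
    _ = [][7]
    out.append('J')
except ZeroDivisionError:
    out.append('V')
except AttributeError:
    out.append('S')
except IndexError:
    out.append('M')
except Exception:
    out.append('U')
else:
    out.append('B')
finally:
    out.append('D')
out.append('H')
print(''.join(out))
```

Execution trace: 'X' (try body) → 'M' (except IndexError) → 'D' (finally) → 'H' (after the try/except). Output: XMDH

Answer: XMDH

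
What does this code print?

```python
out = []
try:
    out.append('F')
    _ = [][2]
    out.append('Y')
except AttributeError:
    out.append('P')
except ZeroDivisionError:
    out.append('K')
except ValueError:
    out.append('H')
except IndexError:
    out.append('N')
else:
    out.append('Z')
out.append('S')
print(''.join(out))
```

Execution trace: 'F' (try body) → 'N' (except IndexError) → 'S' (after the try/except). Output: FNS

Answer: FNS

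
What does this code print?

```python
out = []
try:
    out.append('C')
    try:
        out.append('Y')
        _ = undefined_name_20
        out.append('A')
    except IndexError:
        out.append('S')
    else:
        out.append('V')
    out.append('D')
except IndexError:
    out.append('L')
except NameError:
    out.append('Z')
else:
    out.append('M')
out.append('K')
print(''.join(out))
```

Execution trace: 'C' (try body) → 'Y' (inner try body) → 'Z' (except NameError) → 'K' (after the try/except). Output: CYZK

Answer: CYZK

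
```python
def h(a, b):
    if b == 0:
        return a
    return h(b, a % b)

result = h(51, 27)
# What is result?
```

h(51, 27) -> h(27, 24) -> h(24, 3) -> h(3, 0) -> 3

Answer: 3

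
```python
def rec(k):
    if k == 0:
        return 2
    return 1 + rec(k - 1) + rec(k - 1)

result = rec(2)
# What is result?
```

rec(k) = 1 + 2·rec(k-1), rec(0)=2. Closed form: (2+1)·2^2 - 1 = 11.

Answer: 11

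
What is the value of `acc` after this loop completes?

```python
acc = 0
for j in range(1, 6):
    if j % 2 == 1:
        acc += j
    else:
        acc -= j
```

Add odd, subtract even
`acc` takes the values: 0 → 1 → -1 → 2 → -2 → 3

Answer: 3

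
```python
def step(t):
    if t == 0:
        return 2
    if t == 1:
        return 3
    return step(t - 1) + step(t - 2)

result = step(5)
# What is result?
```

Build up from base cases: step(0)=2, step(1)=3, step(2)=5, step(3)=8, step(4)=13, step(5)=21

Answer: 21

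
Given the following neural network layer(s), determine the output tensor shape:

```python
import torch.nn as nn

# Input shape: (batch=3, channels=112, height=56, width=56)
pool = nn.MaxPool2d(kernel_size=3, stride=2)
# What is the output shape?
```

Input: (3, 112, 56, 56) -> Output: (3, 112, 27, 27)

Answer: (3, 112, 27, 27)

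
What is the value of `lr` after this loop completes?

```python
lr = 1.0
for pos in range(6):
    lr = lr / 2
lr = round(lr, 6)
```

Halving LR 6 times: 1 / 2^6
`lr` takes the values: 1.0 → 0.5 → 0.25 → 0.125 → 0.0625 → 0.03125 → 0.015625

Answer: 0.015625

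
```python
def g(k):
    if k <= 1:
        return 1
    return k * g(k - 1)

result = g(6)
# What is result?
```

g(6) = 6 * 5 * 4 * 3 * 2 * 1 = 720

Answer: 720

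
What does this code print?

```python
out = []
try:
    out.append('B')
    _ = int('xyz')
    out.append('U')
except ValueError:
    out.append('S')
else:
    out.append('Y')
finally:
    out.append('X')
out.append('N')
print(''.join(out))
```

Execution trace: 'B' (try body) → 'S' (except ValueError) → 'X' (finally) → 'N' (after the try/except). Output: BSXN

Answer: BSXN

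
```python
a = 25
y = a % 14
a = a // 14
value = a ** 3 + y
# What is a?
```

Trace:
`a = 25` → a = 25
`y = a % 14` → y = 11
`a = a // 14` → a = 1
`value = a ** 3 + y` → value = 12
So a = 1

Answer: 1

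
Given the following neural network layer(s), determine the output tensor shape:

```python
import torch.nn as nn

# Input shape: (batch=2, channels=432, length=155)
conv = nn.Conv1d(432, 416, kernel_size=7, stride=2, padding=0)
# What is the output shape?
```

Input: (2, 432, 155) -> Output: (2, 416, 75)

Answer: (2, 416, 75)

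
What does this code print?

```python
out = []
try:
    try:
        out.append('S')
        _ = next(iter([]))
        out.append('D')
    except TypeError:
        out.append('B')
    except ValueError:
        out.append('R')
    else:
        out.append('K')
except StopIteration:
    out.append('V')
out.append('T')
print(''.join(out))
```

Execution trace: 'S' (try body) → 'V' (outer except StopIteration) → 'T' (after the try/except). Output: SVT

Answer: SVT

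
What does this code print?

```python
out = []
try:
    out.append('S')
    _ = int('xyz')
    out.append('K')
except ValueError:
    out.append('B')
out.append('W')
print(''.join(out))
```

Execution trace: 'S' (try body) → 'B' (except ValueError) → 'W' (after the try/except). Output: SBW

Answer: SBW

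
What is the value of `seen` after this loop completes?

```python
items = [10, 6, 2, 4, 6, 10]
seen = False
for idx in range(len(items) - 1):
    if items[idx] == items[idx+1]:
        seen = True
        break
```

Check consecutive duplicates in [10, 6, 2, 4, 6, 10]
`seen` takes the values: False

Answer: False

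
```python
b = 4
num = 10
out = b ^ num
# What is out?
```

Trace:
`b = 4` → b = 4
`num = 10` → num = 10
`out = b ^ num` → out = 14
So out = 14

Answer: 14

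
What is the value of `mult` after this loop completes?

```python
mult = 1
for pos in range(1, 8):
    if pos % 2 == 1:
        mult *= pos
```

Product of odd numbers 1 to 7
`mult` takes the values: 1 → 3 → 15 → 105

Answer: 105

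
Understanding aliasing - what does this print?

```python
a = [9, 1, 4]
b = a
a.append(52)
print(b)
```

Key concept: basic list aliasing.
Step by step:
`a = [9, 1, 4]` → a = [9, 1, 4]
`b = a` → b = [9, 1, 4] (same object as a)
`a.append(52)` → a = [9, 1, 4, 52] (same object as b); b = [9, 1, 4, 52] (same object as a)
`print(b)` → prints [9, 1, 4, 52]

Answer: [9, 1, 4, 52]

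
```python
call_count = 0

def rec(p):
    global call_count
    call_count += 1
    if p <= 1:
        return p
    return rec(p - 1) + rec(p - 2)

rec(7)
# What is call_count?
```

Calls(p) = 1 + Calls(p-1) + Calls(p-2); Calls(0)=Calls(1)=1. For p=7 this gives 41.

Answer: 41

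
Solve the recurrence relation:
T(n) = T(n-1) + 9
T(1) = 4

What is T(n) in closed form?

Unrolling: T(n) = T(1) + 9·(n-1) = 4 + 9(n-1) = 9n - 5.

Answer: T(n) = 9n - 5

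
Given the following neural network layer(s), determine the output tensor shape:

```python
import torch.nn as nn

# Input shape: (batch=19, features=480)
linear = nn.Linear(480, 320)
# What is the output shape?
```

Input: (19, 480) -> Output: (19, 320)

Answer: (19, 320)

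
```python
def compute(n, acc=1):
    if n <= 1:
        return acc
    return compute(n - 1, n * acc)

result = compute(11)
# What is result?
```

Accumulator trace (n, acc): (11, 1) -> (10, 11) -> (9, 110) -> (8, 990) -> (7, 7920) -> (6, 55440) -> (5, 332640) -> (4, 1663200) -> (3, 6652800) -> (2, 19958400) -> (1, 39916800) -> return 39916800

Answer: 39916800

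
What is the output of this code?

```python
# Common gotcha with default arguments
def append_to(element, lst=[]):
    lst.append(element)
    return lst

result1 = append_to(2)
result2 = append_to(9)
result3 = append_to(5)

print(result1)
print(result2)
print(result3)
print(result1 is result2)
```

Key concept: mutable default argument gotcha.
Step by step:
`result1 = append_to(2)` → result1 = [2]
`result2 = append_to(9)` → result1 = [2, 9] (same object as result2); result2 = [2, 9] (same object as result1)
`result3 = append_to(5)` → result1 = [2, 9, 5] (same object as result2, result3); result2 = [2, 9, 5] (same object as result1, result3); result3 = [2, 9, 5] (same object as result1, result2)
`print(result1)` → prints [2, 9, 5]
`print(result2)` → prints [2, 9, 5]
`print(result3)` → prints [2, 9, 5]
`print(result1 is result2)` → prints True

Answer:
[2, 9, 5]
[2, 9, 5]
[2, 9, 5]
True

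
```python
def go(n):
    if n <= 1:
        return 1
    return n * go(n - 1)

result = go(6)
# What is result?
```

go(6) = 6 * 5 * 4 * 3 * 2 * 1 = 720

Answer: 720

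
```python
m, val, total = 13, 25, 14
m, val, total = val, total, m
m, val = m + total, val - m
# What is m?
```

Trace:
`m, val, total = 13, 25, 14` → m = 13; val = 25; total = 14
`m, val, total = val, total, m` → m = 25; val = 14; total = 13
`m, val = m + total, val - m` → m = 38; val = -11
So m = 38

Answer: 38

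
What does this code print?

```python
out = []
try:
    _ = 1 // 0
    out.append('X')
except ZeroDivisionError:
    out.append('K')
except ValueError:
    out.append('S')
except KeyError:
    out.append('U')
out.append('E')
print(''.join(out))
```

Execution trace: 'K' (except ZeroDivisionError) → 'E' (after the try/except). Output: KE

Answer: KE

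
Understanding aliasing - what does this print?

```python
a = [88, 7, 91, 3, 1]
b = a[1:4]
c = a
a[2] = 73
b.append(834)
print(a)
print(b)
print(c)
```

Key concept: slice vs alias.
Step by step:
`a = [88, 7, 91, 3, 1]` → a = [88, 7, 91, 3, 1]
`b = a[1:4]` → b = [7, 91, 3]
`c = a` → c = [88, 7, 91, 3, 1] (same object as a)
`a[2] = 73` → a = [88, 7, 73, 3, 1] (same object as c); c = [88, 7, 73, 3, 1] (same object as a)
`b.append(834)` → b = [7, 91, 3, 834]
`print(a)` → prints [88, 7, 73, 3, 1]
`print(b)` → prints [7, 91, 3, 834]
`print(c)` → prints [88, 7, 73, 3, 1]

Answer:
[88, 7, 73, 3, 1]
[7, 91, 3, 834]
[88, 7, 73, 3, 1]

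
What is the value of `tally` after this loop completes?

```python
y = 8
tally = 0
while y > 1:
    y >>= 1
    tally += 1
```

Count right shifts until 1
`tally` takes the values: 0 → 1 → 2 → 3

Answer: 3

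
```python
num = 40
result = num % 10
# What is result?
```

Trace:
`num = 40` → num = 40
`result = num % 10` → result = 0
So result = 0

Answer: 0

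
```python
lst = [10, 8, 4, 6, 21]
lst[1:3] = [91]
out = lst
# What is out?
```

Trace:
`lst = [10, 8, 4, 6, 21]` → lst = [10, 8, 4, 6, 21]
`lst[1:3] = [91]` → lst = [10, 91, 6, 21]
`out = lst` → out = [10, 91, 6, 21]
So out = [10, 91, 6, 21]

Answer: [10, 91, 6, 21]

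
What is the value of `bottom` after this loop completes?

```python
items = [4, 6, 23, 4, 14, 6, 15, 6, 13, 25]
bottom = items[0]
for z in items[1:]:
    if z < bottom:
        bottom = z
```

Minimum of [4, 6, 23, 4, 14, 6, 15, 6, 13, 25]
`bottom` takes the values: 4

Answer: 4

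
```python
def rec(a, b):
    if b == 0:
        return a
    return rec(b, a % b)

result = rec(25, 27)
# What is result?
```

rec(25, 27) -> rec(27, 25) -> rec(25, 2) -> rec(2, 1) -> rec(1, 0) -> 1

Answer: 1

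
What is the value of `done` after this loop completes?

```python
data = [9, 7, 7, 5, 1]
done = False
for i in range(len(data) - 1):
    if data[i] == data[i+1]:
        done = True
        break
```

Check consecutive duplicates in [9, 7, 7, 5, 1]
`done` takes the values: False → True

Answer: True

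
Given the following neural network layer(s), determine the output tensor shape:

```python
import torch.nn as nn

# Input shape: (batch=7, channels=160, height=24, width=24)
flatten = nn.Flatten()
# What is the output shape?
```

Input: (7, 160, 24, 24) -> Output: (7, 92160)

Answer: (7, 92160)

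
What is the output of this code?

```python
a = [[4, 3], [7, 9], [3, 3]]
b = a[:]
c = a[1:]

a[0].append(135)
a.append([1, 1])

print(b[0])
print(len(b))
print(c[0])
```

Key concept: slice with nested mutation.
Step by step:
`a = [[4, 3], [7, 9], [3, 3]]` → a = [[4, 3], [7, 9], [3, 3]]
`b = a[:]` → b = [[4, 3], [7, 9], [3, 3]]
`c = a[1:]` → c = [[7, 9], [3, 3]]
`a[0].append(135)` → a = [[4, 3, 135], [7, 9], [3, 3]]; b = [[4, 3, 135], [7, 9], [3, 3]]
`a.append([1, 1])` → a = [[4, 3, 135], [7, 9], [3, 3], [1, 1]]
`print(b[0])` → prints [4, 3, 135]
`print(len(b))` → prints 3
`print(c[0])` → prints [7, 9]

Answer:
[4, 3, 135]
3
[7, 9]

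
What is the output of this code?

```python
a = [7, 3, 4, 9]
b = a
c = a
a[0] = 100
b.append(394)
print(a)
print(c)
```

Key concept: multiple aliases.
Step by step:
`a = [7, 3, 4, 9]` → a = [7, 3, 4, 9]
`b = a` → b = [7, 3, 4, 9] (same object as a)
`c = a` → c = [7, 3, 4, 9] (same object as a, b)
`a[0] = 100` → a = [100, 3, 4, 9] (same object as b, c); b = [100, 3, 4, 9] (same object as a, c); c = [100, 3, 4, 9] (same object as a, b)
`b.append(394)` → a = [100, 3, 4, 9, 394] (same object as b, c); b = [100, 3, 4, 9, 394] (same object as a, c); c = [100, 3, 4, 9, 394] (same object as a, b)
`print(a)` → prints [100, 3, 4, 9, 394]
`print(c)` → prints [100, 3, 4, 9, 394]

Answer:
[100, 3, 4, 9, 394]
[100, 3, 4, 9, 394]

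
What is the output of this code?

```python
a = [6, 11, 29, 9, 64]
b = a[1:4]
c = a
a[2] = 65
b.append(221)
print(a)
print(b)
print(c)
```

Key concept: slice vs alias.
Step by step:
`a = [6, 11, 29, 9, 64]` → a = [6, 11, 29, 9, 64]
`b = a[1:4]` → b = [11, 29, 9]
`c = a` → c = [6, 11, 29, 9, 64] (same object as a)
`a[2] = 65` → a = [6, 11, 65, 9, 64] (same object as c); c = [6, 11, 65, 9, 64] (same object as a)
`b.append(221)` → b = [11, 29, 9, 221]
`print(a)` → prints [6, 11, 65, 9, 64]
`print(b)` → prints [11, 29, 9, 221]
`print(c)` → prints [6, 11, 65, 9, 64]

Answer:
[6, 11, 65, 9, 64]
[11, 29, 9, 221]
[6, 11, 65, 9, 64]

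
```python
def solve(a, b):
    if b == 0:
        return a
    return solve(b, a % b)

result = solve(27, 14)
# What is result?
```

solve(27, 14) -> solve(14, 13) -> solve(13, 1) -> solve(1, 0) -> 1

Answer: 1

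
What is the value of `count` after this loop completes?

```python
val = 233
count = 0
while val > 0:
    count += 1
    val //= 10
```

Count digits by repeated division by 10
`count` takes the values: 0 → 1 → 2 → 3

Answer: 3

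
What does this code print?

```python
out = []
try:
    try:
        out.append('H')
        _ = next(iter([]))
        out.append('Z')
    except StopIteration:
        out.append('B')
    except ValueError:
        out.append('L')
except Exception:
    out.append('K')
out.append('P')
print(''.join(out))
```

Execution trace: 'H' (inner try body) → 'B' (inner except StopIteration) → 'P' (after the try/except). Output: HBP

Answer: HBP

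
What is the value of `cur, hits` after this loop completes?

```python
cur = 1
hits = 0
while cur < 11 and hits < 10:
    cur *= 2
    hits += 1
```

Double until >= 11 or 10 iterations
`cur, hits` takes the values: (1, 0) → (2, 0) → (2, 1) → (4, 1) → (4, 2) → (8, 2) → (8, 3) → (16, 3) → (16, 4)

Answer: 16, 4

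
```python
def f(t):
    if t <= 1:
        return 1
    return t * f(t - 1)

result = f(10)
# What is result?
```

f(10) = 10 * 9 * 8 * 7 * 6 * 5 * 4 * 3 * 2 * 1 = 3628800

Answer: 3628800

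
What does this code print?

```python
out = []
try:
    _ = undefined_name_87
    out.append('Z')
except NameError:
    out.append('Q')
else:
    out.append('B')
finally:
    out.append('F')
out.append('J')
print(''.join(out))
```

Execution trace: 'Q' (except NameError) → 'F' (finally) → 'J' (after the try/except). Output: QFJ

Answer: QFJ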